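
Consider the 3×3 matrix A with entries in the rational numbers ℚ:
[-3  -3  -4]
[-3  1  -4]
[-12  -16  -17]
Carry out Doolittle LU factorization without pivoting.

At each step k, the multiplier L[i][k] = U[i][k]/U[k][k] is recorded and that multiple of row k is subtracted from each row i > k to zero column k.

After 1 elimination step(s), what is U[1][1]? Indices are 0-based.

U[1][1] = 4

[col 0] pivot -3
  R1 -= 1*R0 → (0, 4, 0)  (L[1][0] := 1)
  R2 -= 4*R0 → (0, -4, -1)  (L[2][0] := 4)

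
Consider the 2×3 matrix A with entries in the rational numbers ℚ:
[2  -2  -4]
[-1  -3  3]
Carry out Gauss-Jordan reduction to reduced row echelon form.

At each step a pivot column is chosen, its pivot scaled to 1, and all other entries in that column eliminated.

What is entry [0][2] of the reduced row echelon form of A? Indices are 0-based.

step 1: normalize row 0 (÷2) = (1, -1, -2)
  row 1: subtract -1×row0 = (0, -4, 1)
step 2: normalize row 1 (÷-4) = (0, 1, -1/4)
  row 0: subtract -1×row1 = (1, 0, -9/4)

M[0][2] = -9/4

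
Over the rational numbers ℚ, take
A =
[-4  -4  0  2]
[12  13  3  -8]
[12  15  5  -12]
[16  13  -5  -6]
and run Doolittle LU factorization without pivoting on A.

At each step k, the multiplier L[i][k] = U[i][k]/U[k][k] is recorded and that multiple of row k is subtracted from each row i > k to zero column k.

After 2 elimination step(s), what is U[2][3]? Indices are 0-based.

[col 0] pivot -4
  R1 -= -3*R0 → (0, 1, 3, -2)  (L[1][0] := -3)
  R2 -= -3*R0 → (0, 3, 5, -6)  (L[2][0] := -3)
  R3 -= -4*R0 → (0, -3, -5, 2)  (L[3][0] := -4)
[col 1] pivot 1
  R2 -= 3*R1 → (0, 0, -4, 0)  (L[2][1] := 3)
  R3 -= -3*R1 → (0, 0, 4, -4)  (L[3][1] := -3)

U[2][3] = 0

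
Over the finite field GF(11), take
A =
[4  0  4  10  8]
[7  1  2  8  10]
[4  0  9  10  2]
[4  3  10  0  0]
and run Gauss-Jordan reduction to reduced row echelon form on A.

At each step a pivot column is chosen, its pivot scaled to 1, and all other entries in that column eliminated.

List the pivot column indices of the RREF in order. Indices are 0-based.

pivot columns: 0, 1, 2, 3

[1] R0 /= 4  ⇒  (1, 0, 1, 8, 2)
     R1 -= 7·R0  ⇒  (0, 1, 6, 7, 7)
     R2 -= 4·R0  ⇒  (0, 0, 5, 0, 5)
     R3 -= 4·R0  ⇒  (0, 3, 6, 1, 3)
[2] R1 /= 1  ⇒  (0, 1, 6, 7, 7)
     R3 -= 3·R1  ⇒  (0, 0, 10, 2, 4)
[3] R2 /= 5  ⇒  (0, 0, 1, 0, 1)
     R0 -= 1·R2  ⇒  (1, 0, 0, 8, 1)
     R1 -= 6·R2  ⇒  (0, 1, 0, 7, 1)
     R3 -= 10·R2  ⇒  (0, 0, 0, 2, 5)
[4] R3 /= 2  ⇒  (0, 0, 0, 1, 8)
     R0 -= 8·R3  ⇒  (1, 0, 0, 0, 3)
     R1 -= 7·R3  ⇒  (0, 1, 0, 0, 0)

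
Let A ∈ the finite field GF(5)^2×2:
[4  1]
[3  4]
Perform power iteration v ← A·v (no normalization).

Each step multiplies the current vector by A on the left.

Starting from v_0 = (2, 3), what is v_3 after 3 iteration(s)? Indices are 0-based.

v_3 = (3, 1)

v_0 = (2, 3).
v_1 = A·v_0 = (1, 3).
v_2 = A·v_1 = (2, 0).
v_3 = A·v_2 = (3, 1).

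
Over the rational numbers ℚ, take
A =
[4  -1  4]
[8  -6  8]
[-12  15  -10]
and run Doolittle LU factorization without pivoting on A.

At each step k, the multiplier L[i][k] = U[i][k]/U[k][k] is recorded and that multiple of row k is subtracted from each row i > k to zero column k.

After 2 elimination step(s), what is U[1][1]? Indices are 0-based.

U[1][1] = -4

Step 1: pivot at (0,0) is 4.
  row1 ← row1 − (2)·row0  ⇒  L[1][0]=2, U row1=(0, -4, 0)
  row2 ← row2 − (-3)·row0  ⇒  L[2][0]=-3, U row2=(0, 12, 2)
Step 2: pivot at (1,1) is -4.
  row2 ← row2 − (-3)·row1  ⇒  L[2][1]=-3, U row2=(0, 0, 2)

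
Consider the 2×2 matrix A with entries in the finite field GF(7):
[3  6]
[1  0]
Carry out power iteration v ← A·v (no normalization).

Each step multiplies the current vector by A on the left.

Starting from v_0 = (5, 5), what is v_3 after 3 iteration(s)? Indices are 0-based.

v_0 = (5, 5).
v_1 = A·v_0 = (3, 5).
v_2 = A·v_1 = (4, 3).
v_3 = A·v_2 = (2, 4).

v_3 = (2, 4)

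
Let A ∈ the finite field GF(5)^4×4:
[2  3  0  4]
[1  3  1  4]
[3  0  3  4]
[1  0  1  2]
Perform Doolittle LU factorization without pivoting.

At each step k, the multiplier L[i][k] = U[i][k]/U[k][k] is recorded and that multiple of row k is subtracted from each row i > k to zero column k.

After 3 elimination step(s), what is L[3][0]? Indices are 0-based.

L[3][0] = 3

[col 0] pivot 2
  R1 -= 3*R0 → (0, 4, 1, 2)  (L[1][0] := 3)
  R2 -= 4*R0 → (0, 3, 3, 3)  (L[2][0] := 4)
  R3 -= 3*R0 → (0, 1, 1, 0)  (L[3][0] := 3)
[col 1] pivot 4
  R2 -= 2*R1 → (0, 0, 1, 4)  (L[2][1] := 2)
  R3 -= 4*R1 → (0, 0, 2, 2)  (L[3][1] := 4)
[col 2] pivot 1
  R3 -= 2*R2 → (0, 0, 0, 4)  (L[3][2] := 2)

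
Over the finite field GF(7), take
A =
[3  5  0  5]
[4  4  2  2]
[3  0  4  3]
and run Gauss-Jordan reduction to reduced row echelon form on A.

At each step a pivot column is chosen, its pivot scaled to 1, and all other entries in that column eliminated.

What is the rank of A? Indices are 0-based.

[1] R0 /= 3  ⇒  (1, 4, 0, 4)
     R1 -= 4·R0  ⇒  (0, 2, 2, 0)
     R2 -= 3·R0  ⇒  (0, 2, 4, 5)
[2] R1 /= 2  ⇒  (0, 1, 1, 0)
     R0 -= 4·R1  ⇒  (1, 0, 3, 4)
     R2 -= 2·R1  ⇒  (0, 0, 2, 5)
[3] R2 /= 2  ⇒  (0, 0, 1, 6)
     R0 -= 3·R2  ⇒  (1, 0, 0, 0)
     R1 -= 1·R2  ⇒  (0, 1, 0, 1)

rank = 3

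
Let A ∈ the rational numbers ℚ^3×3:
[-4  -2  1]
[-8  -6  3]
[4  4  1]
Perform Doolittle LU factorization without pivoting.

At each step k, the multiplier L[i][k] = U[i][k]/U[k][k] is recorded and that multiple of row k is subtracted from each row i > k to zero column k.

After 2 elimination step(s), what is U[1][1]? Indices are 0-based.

U[1][1] = -2

Step 1: pivot at (0,0) is -4.
  row1 ← row1 − (2)·row0  ⇒  L[1][0]=2, U row1=(0, -2, 1)
  row2 ← row2 − (-1)·row0  ⇒  L[2][0]=-1, U row2=(0, 2, 2)
Step 2: pivot at (1,1) is -2.
  row2 ← row2 − (-1)·row1  ⇒  L[2][1]=-1, U row2=(0, 0, 3)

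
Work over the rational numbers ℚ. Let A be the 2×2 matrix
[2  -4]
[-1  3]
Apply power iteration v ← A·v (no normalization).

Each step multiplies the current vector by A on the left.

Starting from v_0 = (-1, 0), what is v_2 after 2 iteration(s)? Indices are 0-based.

v_0 = (-1, 0).
v_1 = A·v_0 = (-2, 1).
v_2 = A·v_1 = (-8, 5).

v_2 = (-8, 5)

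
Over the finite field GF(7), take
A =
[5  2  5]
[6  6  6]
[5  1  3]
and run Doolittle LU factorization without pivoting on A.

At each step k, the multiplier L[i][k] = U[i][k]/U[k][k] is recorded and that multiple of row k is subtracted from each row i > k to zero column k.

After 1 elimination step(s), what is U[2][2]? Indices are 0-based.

U[2][2] = 5

Step 1: pivot at (0,0) is 5.
  row1 ← row1 − (4)·row0  ⇒  L[1][0]=4, U row1=(0, 5, 0)
  row2 ← row2 − (1)·row0  ⇒  L[2][0]=1, U row2=(0, 6, 5)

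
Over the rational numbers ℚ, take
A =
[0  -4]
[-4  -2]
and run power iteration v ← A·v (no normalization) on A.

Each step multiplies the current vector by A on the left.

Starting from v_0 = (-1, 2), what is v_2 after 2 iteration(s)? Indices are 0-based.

v_0 = (-1, 2).
v_1 = A·v_0 = (-8, 0).
v_2 = A·v_1 = (0, 32).

v_2 = (0, 32)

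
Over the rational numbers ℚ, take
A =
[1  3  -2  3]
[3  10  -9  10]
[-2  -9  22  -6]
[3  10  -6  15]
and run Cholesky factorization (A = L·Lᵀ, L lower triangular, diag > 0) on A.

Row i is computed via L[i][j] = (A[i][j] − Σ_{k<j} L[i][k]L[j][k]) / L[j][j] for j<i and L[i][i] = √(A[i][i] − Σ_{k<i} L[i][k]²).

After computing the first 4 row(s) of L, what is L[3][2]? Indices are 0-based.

L[3][2] = 1

Step 1: L[0][0] = √(1) = 1.
  L[1][0] = (3) / L[0][0] = 3.
Step 2: L[1][1] = √(1) = 1.
  L[2][0] = (-2) / L[0][0] = -2.
  L[2][1] = (-3) / L[1][1] = -3.
Step 3: L[2][2] = √(9) = 3.
  L[3][0] = (3) / L[0][0] = 3.
  L[3][1] = (1) / L[1][1] = 1.
  L[3][2] = (3) / L[2][2] = 1.
Step 4: L[3][3] = √(4) = 2.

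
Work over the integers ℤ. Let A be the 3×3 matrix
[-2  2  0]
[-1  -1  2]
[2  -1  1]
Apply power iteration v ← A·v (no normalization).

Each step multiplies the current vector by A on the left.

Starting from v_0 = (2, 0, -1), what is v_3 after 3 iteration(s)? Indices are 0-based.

v_0 = (2, 0, -1).
v_1 = A·v_0 = (-4, -4, 3).
v_2 = A·v_1 = (0, 14, -1).
v_3 = A·v_2 = (28, -16, -15).

v_3 = (28, -16, -15)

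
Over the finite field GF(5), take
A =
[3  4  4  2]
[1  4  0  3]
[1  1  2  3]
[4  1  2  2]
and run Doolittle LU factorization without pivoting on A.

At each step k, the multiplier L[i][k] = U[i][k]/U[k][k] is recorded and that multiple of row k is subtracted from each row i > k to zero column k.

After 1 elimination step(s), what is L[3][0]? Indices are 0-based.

k=0: U[0][0]=3
  eliminate (1,0): mult=2, new row 1: (0, 1, 2, 4); set L[1][0]=2
  eliminate (2,0): mult=2, new row 2: (0, 3, 4, 4); set L[2][0]=2
  eliminate (3,0): mult=3, new row 3: (0, 4, 0, 1); set L[3][0]=3

L[3][0] = 3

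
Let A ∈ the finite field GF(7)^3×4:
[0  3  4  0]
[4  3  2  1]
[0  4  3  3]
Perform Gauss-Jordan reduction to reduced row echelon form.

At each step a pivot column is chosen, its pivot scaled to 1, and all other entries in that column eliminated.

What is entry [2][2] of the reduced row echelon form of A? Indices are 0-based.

M[2][2] = 0

[1] R0 <-> R1
[1] R0 /= 4  ⇒  (1, 6, 4, 2)
[2] R1 /= 3  ⇒  (0, 1, 6, 0)
     R0 -= 6·R1  ⇒  (1, 0, 3, 2)
     R2 -= 4·R1  ⇒  (0, 0, 0, 3)
column 2 empty below row 2
[3] R2 /= 3  ⇒  (0, 0, 0, 1)
     R0 -= 2·R2  ⇒  (1, 0, 3, 0)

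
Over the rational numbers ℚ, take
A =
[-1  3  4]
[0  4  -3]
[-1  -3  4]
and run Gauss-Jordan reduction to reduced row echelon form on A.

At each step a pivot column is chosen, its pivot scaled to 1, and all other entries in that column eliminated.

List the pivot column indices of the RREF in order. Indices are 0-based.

pivot columns: 0, 1, 2

step 1: normalize row 0 (÷-1) = (1, -3, -4)
  row 2: subtract -1×row0 = (0, -6, 0)
step 2: normalize row 1 (÷4) = (0, 1, -3/4)
  row 0: subtract -3×row1 = (1, 0, -25/4)
  row 2: subtract -6×row1 = (0, 0, -9/2)
step 3: normalize row 2 (÷-9/2) = (0, 0, 1)
  row 0: subtract -25/4×row2 = (1, 0, 0)
  row 1: subtract -3/4×row2 = (0, 1, 0)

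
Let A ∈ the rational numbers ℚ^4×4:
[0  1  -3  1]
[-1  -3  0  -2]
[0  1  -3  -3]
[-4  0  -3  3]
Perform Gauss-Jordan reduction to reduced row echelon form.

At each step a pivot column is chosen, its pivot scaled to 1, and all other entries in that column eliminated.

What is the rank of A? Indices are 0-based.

[1] R0 <-> R1
[1] R0 /= -1  ⇒  (1, 3, 0, 2)
     R3 -= -4·R0  ⇒  (0, 12, -3, 11)
[2] R1 /= 1  ⇒  (0, 1, -3, 1)
     R0 -= 3·R1  ⇒  (1, 0, 9, -1)
     R2 -= 1·R1  ⇒  (0, 0, 0, -4)
     R3 -= 12·R1  ⇒  (0, 0, 33, -1)
[3] R2 <-> R3
[3] R2 /= 33  ⇒  (0, 0, 1, -1/33)
     R0 -= 9·R2  ⇒  (1, 0, 0, -8/11)
     R1 -= -3·R2  ⇒  (0, 1, 0, 10/11)
[4] R3 /= -4  ⇒  (0, 0, 0, 1)
     R0 -= -8/11·R3  ⇒  (1, 0, 0, 0)
     R1 -= 10/11·R3  ⇒  (0, 1, 0, 0)
     R2 -= -1/33·R3  ⇒  (0, 0, 1, 0)

rank = 4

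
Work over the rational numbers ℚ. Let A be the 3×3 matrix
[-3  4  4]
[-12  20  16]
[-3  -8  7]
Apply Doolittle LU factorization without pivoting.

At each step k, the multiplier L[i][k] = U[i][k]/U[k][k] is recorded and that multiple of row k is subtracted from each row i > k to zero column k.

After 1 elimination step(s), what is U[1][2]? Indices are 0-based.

[col 0] pivot -3
  R1 -= 4*R0 → (0, 4, 0)  (L[1][0] := 4)
  R2 -= 1*R0 → (0, -12, 3)  (L[2][0] := 1)

U[1][2] = 0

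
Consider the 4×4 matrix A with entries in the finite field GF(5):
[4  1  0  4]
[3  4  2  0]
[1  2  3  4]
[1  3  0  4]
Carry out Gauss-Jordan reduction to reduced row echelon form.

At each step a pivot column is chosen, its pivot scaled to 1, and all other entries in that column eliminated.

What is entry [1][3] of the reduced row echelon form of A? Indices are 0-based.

M[1][3] = 2

[1] R0 /= 4  ⇒  (1, 4, 0, 1)
     R1 -= 3·R0  ⇒  (0, 2, 2, 2)
     R2 -= 1·R0  ⇒  (0, 3, 3, 3)
     R3 -= 1·R0  ⇒  (0, 4, 0, 3)
[2] R1 /= 2  ⇒  (0, 1, 1, 1)
     R0 -= 4·R1  ⇒  (1, 0, 1, 2)
     R2 -= 3·R1  ⇒  (0, 0, 0, 0)
     R3 -= 4·R1  ⇒  (0, 0, 1, 4)
[3] R2 <-> R3
[3] R2 /= 1  ⇒  (0, 0, 1, 4)
     R0 -= 1·R2  ⇒  (1, 0, 0, 3)
     R1 -= 1·R2  ⇒  (0, 1, 0, 2)
column 3 empty below row 3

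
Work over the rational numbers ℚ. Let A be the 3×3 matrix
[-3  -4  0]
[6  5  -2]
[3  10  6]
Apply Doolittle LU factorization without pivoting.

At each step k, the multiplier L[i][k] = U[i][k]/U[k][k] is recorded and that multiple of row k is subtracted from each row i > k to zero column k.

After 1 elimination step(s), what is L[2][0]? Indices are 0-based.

L[2][0] = -1

Step 1: pivot at (0,0) is -3.
  row1 ← row1 − (-2)·row0  ⇒  L[1][0]=-2, U row1=(0, -3, -2)
  row2 ← row2 − (-1)·row0  ⇒  L[2][0]=-1, U row2=(0, 6, 6)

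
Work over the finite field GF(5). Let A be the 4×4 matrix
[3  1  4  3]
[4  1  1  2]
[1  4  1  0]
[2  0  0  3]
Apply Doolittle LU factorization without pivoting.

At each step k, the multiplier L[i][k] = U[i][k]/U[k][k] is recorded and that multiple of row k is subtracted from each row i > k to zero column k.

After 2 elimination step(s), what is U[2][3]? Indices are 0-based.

[col 0] pivot 3
  R1 -= 3*R0 → (0, 3, 4, 3)  (L[1][0] := 3)
  R2 -= 2*R0 → (0, 2, 3, 4)  (L[2][0] := 2)
  R3 -= 4*R0 → (0, 1, 4, 1)  (L[3][0] := 4)
[col 1] pivot 3
  R2 -= 4*R1 → (0, 0, 2, 2)  (L[2][1] := 4)
  R3 -= 2*R1 → (0, 0, 1, 0)  (L[3][1] := 2)

U[2][3] = 2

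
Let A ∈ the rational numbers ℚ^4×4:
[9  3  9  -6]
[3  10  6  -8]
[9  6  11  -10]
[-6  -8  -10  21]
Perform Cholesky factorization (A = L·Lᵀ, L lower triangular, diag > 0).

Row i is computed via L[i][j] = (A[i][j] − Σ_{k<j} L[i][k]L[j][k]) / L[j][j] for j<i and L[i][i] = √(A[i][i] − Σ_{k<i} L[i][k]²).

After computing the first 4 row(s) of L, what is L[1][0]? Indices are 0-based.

L[1][0] = 1

Step 1: L[0][0] = √(9) = 3.
  L[1][0] = (3) / L[0][0] = 1.
Step 2: L[1][1] = √(9) = 3.
  L[2][0] = (9) / L[0][0] = 3.
  L[2][1] = (3) / L[1][1] = 1.
Step 3: L[2][2] = √(1) = 1.
  L[3][0] = (-6) / L[0][0] = -2.
  L[3][1] = (-6) / L[1][1] = -2.
  L[3][2] = (-2) / L[2][2] = -2.
Step 4: L[3][3] = √(9) = 3.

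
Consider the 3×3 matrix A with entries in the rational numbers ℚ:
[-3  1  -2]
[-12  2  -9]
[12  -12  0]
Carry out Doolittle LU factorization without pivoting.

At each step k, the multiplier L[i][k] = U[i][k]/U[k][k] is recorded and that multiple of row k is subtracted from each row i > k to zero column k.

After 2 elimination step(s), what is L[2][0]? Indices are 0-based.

k=0: U[0][0]=-3
  eliminate (1,0): mult=4, new row 1: (0, -2, -1); set L[1][0]=4
  eliminate (2,0): mult=-4, new row 2: (0, -8, -8); set L[2][0]=-4
k=1: U[1][1]=-2
  eliminate (2,1): mult=4, new row 2: (0, 0, -4); set L[2][1]=4

L[2][0] = -4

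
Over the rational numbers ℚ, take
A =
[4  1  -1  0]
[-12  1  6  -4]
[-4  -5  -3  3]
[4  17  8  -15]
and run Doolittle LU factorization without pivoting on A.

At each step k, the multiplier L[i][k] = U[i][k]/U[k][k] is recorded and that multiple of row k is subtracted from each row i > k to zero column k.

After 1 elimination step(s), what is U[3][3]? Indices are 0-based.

k=0: U[0][0]=4
  eliminate (1,0): mult=-3, new row 1: (0, 4, 3, -4); set L[1][0]=-3
  eliminate (2,0): mult=-1, new row 2: (0, -4, -4, 3); set L[2][0]=-1
  eliminate (3,0): mult=1, new row 3: (0, 16, 9, -15); set L[3][0]=1

U[3][3] = -15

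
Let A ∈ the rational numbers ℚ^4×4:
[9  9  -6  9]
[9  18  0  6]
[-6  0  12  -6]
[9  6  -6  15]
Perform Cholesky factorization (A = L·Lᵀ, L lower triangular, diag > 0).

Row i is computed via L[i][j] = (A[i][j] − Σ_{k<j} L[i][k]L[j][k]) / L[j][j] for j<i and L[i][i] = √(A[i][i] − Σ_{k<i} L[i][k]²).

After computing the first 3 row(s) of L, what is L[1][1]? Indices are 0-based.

L[1][1] = 3

Step 1: L[0][0] = √(9) = 3.
  L[1][0] = (9) / L[0][0] = 3.
Step 2: L[1][1] = √(9) = 3.
  L[2][0] = (-6) / L[0][0] = -2.
  L[2][1] = (6) / L[1][1] = 2.
Step 3: L[2][2] = √(4) = 2.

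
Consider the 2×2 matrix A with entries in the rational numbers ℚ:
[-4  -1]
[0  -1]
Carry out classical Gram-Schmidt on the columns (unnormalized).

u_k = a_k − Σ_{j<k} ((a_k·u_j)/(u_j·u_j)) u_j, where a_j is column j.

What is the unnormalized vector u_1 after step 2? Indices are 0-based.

u_1 = (0, -1)

Step 1: u_0 = a_0 = (-4, 0).
Step 2: u_1 = a_1 − (1/4)·u_0 = (0, -1).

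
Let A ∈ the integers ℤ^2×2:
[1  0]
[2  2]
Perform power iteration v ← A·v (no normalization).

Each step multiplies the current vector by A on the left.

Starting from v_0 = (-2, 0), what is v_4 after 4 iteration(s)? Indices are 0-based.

v_0 = (-2, 0).
v_1 = A·v_0 = (-2, -4).
v_2 = A·v_1 = (-2, -12).
v_3 = A·v_2 = (-2, -28).
v_4 = A·v_3 = (-2, -60).

v_4 = (-2, -60)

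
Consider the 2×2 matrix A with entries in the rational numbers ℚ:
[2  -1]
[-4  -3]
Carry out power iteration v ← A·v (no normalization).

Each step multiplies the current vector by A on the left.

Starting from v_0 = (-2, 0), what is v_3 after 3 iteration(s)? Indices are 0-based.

v_0 = (-2, 0).
v_1 = A·v_0 = (-4, 8).
v_2 = A·v_1 = (-16, -8).
v_3 = A·v_2 = (-24, 88).

v_3 = (-24, 88)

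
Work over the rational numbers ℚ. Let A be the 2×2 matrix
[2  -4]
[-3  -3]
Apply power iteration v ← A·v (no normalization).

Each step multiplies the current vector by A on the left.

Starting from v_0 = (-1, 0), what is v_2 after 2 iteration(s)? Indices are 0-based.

v_0 = (-1, 0).
v_1 = A·v_0 = (-2, 3).
v_2 = A·v_1 = (-16, -3).

v_2 = (-16, -3)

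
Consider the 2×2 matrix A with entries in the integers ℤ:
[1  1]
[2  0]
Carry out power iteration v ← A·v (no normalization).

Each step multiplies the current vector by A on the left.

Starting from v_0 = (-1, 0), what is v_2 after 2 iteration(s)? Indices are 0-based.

v_2 = (-3, -2)

v_0 = (-1, 0).
v_1 = A·v_0 = (-1, -2).
v_2 = A·v_1 = (-3, -2).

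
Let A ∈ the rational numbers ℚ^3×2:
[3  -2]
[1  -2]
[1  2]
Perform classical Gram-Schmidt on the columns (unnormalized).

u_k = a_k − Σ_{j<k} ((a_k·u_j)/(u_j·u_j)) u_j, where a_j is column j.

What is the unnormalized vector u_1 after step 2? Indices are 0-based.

Step 1: u_0 = a_0 = (3, 1, 1).
Step 2: u_1 = a_1 − (-6/11)·u_0 = (-4/11, -16/11, 28/11).

u_1 = (-4/11, -16/11, 28/11)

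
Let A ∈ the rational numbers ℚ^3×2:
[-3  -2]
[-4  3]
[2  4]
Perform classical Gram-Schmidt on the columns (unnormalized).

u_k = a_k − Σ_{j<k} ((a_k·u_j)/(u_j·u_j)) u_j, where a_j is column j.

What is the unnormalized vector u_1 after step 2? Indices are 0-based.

u_1 = (-52/29, 95/29, 112/29)

Step 1: u_0 = a_0 = (-3, -4, 2).
Step 2: u_1 = a_1 − (2/29)·u_0 = (-52/29, 95/29, 112/29).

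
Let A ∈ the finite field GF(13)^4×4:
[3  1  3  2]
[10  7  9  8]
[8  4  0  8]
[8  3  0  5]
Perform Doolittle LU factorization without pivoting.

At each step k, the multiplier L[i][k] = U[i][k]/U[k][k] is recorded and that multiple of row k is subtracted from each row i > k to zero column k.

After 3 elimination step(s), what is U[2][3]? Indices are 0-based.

U[2][3] = 1

Step 1: pivot at (0,0) is 3.
  row1 ← row1 − (12)·row0  ⇒  L[1][0]=12, U row1=(0, 8, 12, 10)
  row2 ← row2 − (7)·row0  ⇒  L[2][0]=7, U row2=(0, 10, 5, 7)
  row3 ← row3 − (7)·row0  ⇒  L[3][0]=7, U row3=(0, 9, 5, 4)
Step 2: pivot at (1,1) is 8.
  row2 ← row2 − (11)·row1  ⇒  L[2][1]=11, U row2=(0, 0, 3, 1)
  row3 ← row3 − (6)·row1  ⇒  L[3][1]=6, U row3=(0, 0, 11, 9)
Step 3: pivot at (2,2) is 3.
  row3 ← row3 − (8)·row2  ⇒  L[3][2]=8, U row3=(0, 0, 0, 1)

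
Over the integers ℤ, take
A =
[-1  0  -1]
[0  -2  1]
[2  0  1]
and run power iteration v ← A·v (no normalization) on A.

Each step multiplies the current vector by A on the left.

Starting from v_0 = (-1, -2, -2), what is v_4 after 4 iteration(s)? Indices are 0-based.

v_0 = (-1, -2, -2).
v_1 = A·v_0 = (3, 2, -4).
v_2 = A·v_1 = (1, -8, 2).
v_3 = A·v_2 = (-3, 18, 4).
v_4 = A·v_3 = (-1, -32, -2).

v_4 = (-1, -32, -2)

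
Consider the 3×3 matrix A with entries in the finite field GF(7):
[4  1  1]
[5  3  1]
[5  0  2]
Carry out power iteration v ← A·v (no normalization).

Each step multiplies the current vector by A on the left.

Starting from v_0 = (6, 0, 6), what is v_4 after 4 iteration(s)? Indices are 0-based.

v_4 = (3, 5, 5)

v_0 = (6, 0, 6).
v_1 = A·v_0 = (2, 1, 0).
v_2 = A·v_1 = (2, 6, 3).
v_3 = A·v_2 = (3, 3, 2).
v_4 = A·v_3 = (3, 5, 5).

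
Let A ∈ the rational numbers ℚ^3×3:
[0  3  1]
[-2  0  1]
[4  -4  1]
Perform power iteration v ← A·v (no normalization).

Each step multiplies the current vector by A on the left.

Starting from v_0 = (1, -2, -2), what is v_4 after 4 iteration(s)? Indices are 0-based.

v_0 = (1, -2, -2).
v_1 = A·v_0 = (-8, -4, 10).
v_2 = A·v_1 = (-2, 26, -6).
v_3 = A·v_2 = (72, -2, -118).
v_4 = A·v_3 = (-124, -262, 178).

v_4 = (-124, -262, 178)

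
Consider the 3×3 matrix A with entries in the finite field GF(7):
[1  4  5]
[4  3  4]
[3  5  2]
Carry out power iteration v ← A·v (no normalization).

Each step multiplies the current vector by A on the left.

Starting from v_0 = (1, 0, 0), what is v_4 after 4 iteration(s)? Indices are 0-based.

v_4 = (5, 5, 1)

v_0 = (1, 0, 0).
v_1 = A·v_0 = (1, 4, 3).
v_2 = A·v_1 = (4, 0, 1).
v_3 = A·v_2 = (2, 6, 0).
v_4 = A·v_3 = (5, 5, 1).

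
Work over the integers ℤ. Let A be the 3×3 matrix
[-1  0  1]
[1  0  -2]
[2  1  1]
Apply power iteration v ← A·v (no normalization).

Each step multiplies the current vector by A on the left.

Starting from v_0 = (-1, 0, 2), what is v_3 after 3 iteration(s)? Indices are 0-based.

v_0 = (-1, 0, 2).
v_1 = A·v_0 = (3, -5, 0).
v_2 = A·v_1 = (-3, 3, 1).
v_3 = A·v_2 = (4, -5, -2).

v_3 = (4, -5, -2)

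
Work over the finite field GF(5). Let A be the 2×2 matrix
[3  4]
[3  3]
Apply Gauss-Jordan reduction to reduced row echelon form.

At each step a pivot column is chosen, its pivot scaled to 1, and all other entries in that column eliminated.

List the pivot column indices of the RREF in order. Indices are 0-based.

pivot(0,0)=3: scale R0 → (1, 3)
  clear (1,0): R1 −= (3)R0 → (0, 4)
pivot(1,1)=4: scale R1 → (0, 1)
  clear (0,1): R0 −= (3)R1 → (1, 0)

pivot columns: 0, 1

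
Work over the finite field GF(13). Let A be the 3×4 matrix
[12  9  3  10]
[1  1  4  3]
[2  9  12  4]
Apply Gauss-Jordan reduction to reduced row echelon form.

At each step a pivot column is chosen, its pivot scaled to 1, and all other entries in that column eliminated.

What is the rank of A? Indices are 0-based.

step 1: normalize row 0 (÷12) = (1, 4, 10, 3)
  row 1: subtract 1×row0 = (0, 10, 7, 0)
  row 2: subtract 2×row0 = (0, 1, 5, 11)
step 2: normalize row 1 (÷10) = (0, 1, 2, 0)
  row 0: subtract 4×row1 = (1, 0, 2, 3)
  row 2: subtract 1×row1 = (0, 0, 3, 11)
step 3: normalize row 2 (÷3) = (0, 0, 1, 8)
  row 0: subtract 2×row2 = (1, 0, 0, 0)
  row 1: subtract 2×row2 = (0, 1, 0, 10)

rank = 3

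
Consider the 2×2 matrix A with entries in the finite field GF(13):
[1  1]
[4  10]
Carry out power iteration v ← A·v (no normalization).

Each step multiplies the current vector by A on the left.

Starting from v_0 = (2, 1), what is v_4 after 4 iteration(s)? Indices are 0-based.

v_0 = (2, 1).
v_1 = A·v_0 = (3, 5).
v_2 = A·v_1 = (8, 10).
v_3 = A·v_2 = (5, 2).
v_4 = A·v_3 = (7, 1).

v_4 = (7, 1)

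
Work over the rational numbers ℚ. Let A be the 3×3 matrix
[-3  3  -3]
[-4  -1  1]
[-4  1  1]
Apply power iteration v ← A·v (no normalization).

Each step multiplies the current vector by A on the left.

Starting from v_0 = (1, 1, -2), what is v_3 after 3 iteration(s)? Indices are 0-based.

v_0 = (1, 1, -2).
v_1 = A·v_0 = (6, -7, -5).
v_2 = A·v_1 = (-24, -22, -36).
v_3 = A·v_2 = (114, 82, 38).

v_3 = (114, 82, 38)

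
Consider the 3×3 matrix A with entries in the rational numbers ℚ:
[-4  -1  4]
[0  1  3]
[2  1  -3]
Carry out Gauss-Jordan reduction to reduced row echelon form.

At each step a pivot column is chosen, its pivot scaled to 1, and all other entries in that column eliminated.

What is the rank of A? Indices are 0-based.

[1] R0 /= -4  ⇒  (1, 1/4, -1)
     R2 -= 2·R0  ⇒  (0, 1/2, -1)
[2] R1 /= 1  ⇒  (0, 1, 3)
     R0 -= 1/4·R1  ⇒  (1, 0, -7/4)
     R2 -= 1/2·R1  ⇒  (0, 0, -5/2)
[3] R2 /= -5/2  ⇒  (0, 0, 1)
     R0 -= -7/4·R2  ⇒  (1, 0, 0)
     R1 -= 3·R2  ⇒  (0, 1, 0)

rank = 3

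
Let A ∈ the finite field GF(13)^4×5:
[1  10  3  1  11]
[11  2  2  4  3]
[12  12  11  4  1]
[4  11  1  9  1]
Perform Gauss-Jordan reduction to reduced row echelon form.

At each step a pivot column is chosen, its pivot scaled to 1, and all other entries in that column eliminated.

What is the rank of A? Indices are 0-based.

rank = 4

step 1: normalize row 0 (÷1) = (1, 10, 3, 1, 11)
  row 1: subtract 11×row0 = (0, 9, 8, 6, 12)
  row 2: subtract 12×row0 = (0, 9, 1, 5, 12)
  row 3: subtract 4×row0 = (0, 10, 2, 5, 9)
step 2: normalize row 1 (÷9) = (0, 1, 11, 5, 10)
  row 0: subtract 10×row1 = (1, 0, 10, 3, 2)
  row 2: subtract 9×row1 = (0, 0, 6, 12, 0)
  row 3: subtract 10×row1 = (0, 0, 9, 7, 0)
step 3: normalize row 2 (÷6) = (0, 0, 1, 2, 0)
  row 0: subtract 10×row2 = (1, 0, 0, 9, 2)
  row 1: subtract 11×row2 = (0, 1, 0, 9, 10)
  row 3: subtract 9×row2 = (0, 0, 0, 2, 0)
step 4: normalize row 3 (÷2) = (0, 0, 0, 1, 0)
  row 0: subtract 9×row3 = (1, 0, 0, 0, 2)
  row 1: subtract 9×row3 = (0, 1, 0, 0, 10)
  row 2: subtract 2×row3 = (0, 0, 1, 0, 0)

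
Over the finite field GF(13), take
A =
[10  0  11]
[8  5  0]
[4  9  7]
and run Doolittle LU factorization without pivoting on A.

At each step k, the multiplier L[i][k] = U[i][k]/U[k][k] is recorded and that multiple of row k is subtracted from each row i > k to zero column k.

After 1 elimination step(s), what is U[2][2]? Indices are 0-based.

[col 0] pivot 10
  R1 -= 6*R0 → (0, 5, 12)  (L[1][0] := 6)
  R2 -= 3*R0 → (0, 9, 0)  (L[2][0] := 3)

U[2][2] = 0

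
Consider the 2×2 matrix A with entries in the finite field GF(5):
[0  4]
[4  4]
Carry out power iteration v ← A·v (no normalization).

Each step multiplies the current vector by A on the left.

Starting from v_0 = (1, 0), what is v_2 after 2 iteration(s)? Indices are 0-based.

v_0 = (1, 0).
v_1 = A·v_0 = (0, 4).
v_2 = A·v_1 = (1, 1).

v_2 = (1, 1)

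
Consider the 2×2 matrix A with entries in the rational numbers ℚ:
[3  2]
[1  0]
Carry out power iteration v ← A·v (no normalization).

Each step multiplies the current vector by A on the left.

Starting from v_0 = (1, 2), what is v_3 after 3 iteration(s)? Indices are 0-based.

v_0 = (1, 2).
v_1 = A·v_0 = (7, 1).
v_2 = A·v_1 = (23, 7).
v_3 = A·v_2 = (83, 23).

v_3 = (83, 23)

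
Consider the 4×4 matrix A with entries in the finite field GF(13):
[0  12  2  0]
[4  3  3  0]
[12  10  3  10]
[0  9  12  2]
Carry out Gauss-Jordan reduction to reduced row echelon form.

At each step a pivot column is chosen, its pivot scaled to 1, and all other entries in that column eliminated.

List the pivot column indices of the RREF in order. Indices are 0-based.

[1] R0 <-> R1
[1] R0 /= 4  ⇒  (1, 4, 4, 0)
     R2 -= 12·R0  ⇒  (0, 1, 7, 10)
[2] R1 /= 12  ⇒  (0, 1, 11, 0)
     R0 -= 4·R1  ⇒  (1, 0, 12, 0)
     R2 -= 1·R1  ⇒  (0, 0, 9, 10)
     R3 -= 9·R1  ⇒  (0, 0, 4, 2)
[3] R2 /= 9  ⇒  (0, 0, 1, 4)
     R0 -= 12·R2  ⇒  (1, 0, 0, 4)
     R1 -= 11·R2  ⇒  (0, 1, 0, 8)
     R3 -= 4·R2  ⇒  (0, 0, 0, 12)
[4] R3 /= 12  ⇒  (0, 0, 0, 1)
     R0 -= 4·R3  ⇒  (1, 0, 0, 0)
     R1 -= 8·R3  ⇒  (0, 1, 0, 0)
     R2 -= 4·R3  ⇒  (0, 0, 1, 0)

pivot columns: 0, 1, 2, 3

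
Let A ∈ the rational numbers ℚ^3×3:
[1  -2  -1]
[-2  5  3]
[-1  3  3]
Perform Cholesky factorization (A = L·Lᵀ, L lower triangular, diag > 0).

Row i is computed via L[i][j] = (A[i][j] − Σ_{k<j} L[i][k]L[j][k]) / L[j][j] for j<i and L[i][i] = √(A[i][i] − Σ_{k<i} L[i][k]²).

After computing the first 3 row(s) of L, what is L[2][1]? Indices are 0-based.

Step 1: L[0][0] = √(1) = 1.
  L[1][0] = (-2) / L[0][0] = -2.
Step 2: L[1][1] = √(1) = 1.
  L[2][0] = (-1) / L[0][0] = -1.
  L[2][1] = (1) / L[1][1] = 1.
Step 3: L[2][2] = √(1) = 1.

L[2][1] = 1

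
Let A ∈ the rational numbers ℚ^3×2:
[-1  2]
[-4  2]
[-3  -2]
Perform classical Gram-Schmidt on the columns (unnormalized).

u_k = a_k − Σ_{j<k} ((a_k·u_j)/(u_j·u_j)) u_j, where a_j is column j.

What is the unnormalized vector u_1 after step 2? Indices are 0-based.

u_1 = (24/13, 18/13, -32/13)

Step 1: u_0 = a_0 = (-1, -4, -3).
Step 2: u_1 = a_1 − (-2/13)·u_0 = (24/13, 18/13, -32/13).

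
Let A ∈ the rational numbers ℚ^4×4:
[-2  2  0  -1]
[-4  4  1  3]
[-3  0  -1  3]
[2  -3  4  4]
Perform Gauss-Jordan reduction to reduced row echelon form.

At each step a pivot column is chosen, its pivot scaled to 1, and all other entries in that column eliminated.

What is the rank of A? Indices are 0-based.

[1] R0 /= -2  ⇒  (1, -1, 0, 1/2)
     R1 -= -4·R0  ⇒  (0, 0, 1, 5)
     R2 -= -3·R0  ⇒  (0, -3, -1, 9/2)
     R3 -= 2·R0  ⇒  (0, -1, 4, 3)
[2] R1 <-> R2
[2] R1 /= -3  ⇒  (0, 1, 1/3, -3/2)
     R0 -= -1·R1  ⇒  (1, 0, 1/3, -1)
     R3 -= -1·R1  ⇒  (0, 0, 13/3, 3/2)
[3] R2 /= 1  ⇒  (0, 0, 1, 5)
     R0 -= 1/3·R2  ⇒  (1, 0, 0, -8/3)
     R1 -= 1/3·R2  ⇒  (0, 1, 0, -19/6)
     R3 -= 13/3·R2  ⇒  (0, 0, 0, -121/6)
[4] R3 /= -121/6  ⇒  (0, 0, 0, 1)
     R0 -= -8/3·R3  ⇒  (1, 0, 0, 0)
     R1 -= -19/6·R3  ⇒  (0, 1, 0, 0)
     R2 -= 5·R3  ⇒  (0, 0, 1, 0)

rank = 4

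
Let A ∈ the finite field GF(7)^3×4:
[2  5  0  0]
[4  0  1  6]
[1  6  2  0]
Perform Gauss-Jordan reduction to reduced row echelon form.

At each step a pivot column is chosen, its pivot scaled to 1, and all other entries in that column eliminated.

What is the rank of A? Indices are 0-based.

[1] R0 /= 2  ⇒  (1, 6, 0, 0)
     R1 -= 4·R0  ⇒  (0, 4, 1, 6)
     R2 -= 1·R0  ⇒  (0, 0, 2, 0)
[2] R1 /= 4  ⇒  (0, 1, 2, 5)
     R0 -= 6·R1  ⇒  (1, 0, 2, 5)
[3] R2 /= 2  ⇒  (0, 0, 1, 0)
     R0 -= 2·R2  ⇒  (1, 0, 0, 5)
     R1 -= 2·R2  ⇒  (0, 1, 0, 5)

rank = 3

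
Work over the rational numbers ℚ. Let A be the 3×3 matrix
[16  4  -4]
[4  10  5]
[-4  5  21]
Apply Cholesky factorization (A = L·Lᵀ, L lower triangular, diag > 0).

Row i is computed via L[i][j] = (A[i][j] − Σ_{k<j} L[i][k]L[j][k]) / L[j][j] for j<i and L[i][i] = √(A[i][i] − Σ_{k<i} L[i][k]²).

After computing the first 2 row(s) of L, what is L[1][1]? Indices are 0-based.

L[1][1] = 3

Step 1: L[0][0] = √(16) = 4.
  L[1][0] = (4) / L[0][0] = 1.
Step 2: L[1][1] = √(9) = 3.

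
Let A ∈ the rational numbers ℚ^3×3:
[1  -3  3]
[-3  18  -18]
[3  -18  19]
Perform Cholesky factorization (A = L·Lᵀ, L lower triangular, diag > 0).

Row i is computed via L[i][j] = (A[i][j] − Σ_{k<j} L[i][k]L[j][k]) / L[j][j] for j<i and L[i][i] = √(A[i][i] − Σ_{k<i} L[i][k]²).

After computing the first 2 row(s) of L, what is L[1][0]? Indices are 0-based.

Step 1: L[0][0] = √(1) = 1.
  L[1][0] = (-3) / L[0][0] = -3.
Step 2: L[1][1] = √(9) = 3.

L[1][0] = -3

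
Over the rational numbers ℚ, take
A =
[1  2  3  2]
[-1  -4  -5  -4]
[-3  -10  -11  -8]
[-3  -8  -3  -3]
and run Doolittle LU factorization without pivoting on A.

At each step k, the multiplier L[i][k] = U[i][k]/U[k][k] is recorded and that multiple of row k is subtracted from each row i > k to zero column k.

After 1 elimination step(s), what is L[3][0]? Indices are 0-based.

L[3][0] = -3

[col 0] pivot 1
  R1 -= -1*R0 → (0, -2, -2, -2)  (L[1][0] := -1)
  R2 -= -3*R0 → (0, -4, -2, -2)  (L[2][0] := -3)
  R3 -= -3*R0 → (0, -2, 6, 3)  (L[3][0] := -3)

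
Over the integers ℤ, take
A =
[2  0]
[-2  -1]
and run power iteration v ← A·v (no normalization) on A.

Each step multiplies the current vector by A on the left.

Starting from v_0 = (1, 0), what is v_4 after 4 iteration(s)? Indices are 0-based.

v_0 = (1, 0).
v_1 = A·v_0 = (2, -2).
v_2 = A·v_1 = (4, -2).
v_3 = A·v_2 = (8, -6).
v_4 = A·v_3 = (16, -10).

v_4 = (16, -10)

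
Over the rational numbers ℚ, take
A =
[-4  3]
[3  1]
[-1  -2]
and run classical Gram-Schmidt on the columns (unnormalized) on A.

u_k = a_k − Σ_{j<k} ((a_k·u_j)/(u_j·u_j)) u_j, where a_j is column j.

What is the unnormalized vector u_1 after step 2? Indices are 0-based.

Step 1: u_0 = a_0 = (-4, 3, -1).
Step 2: u_1 = a_1 − (-7/26)·u_0 = (25/13, 47/26, -59/26).

u_1 = (25/13, 47/26, -59/26)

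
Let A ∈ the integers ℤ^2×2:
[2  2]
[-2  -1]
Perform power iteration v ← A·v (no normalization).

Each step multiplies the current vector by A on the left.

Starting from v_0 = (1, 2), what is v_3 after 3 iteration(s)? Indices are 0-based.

v_3 = (-8, 0)

v_0 = (1, 2).
v_1 = A·v_0 = (6, -4).
v_2 = A·v_1 = (4, -8).
v_3 = A·v_2 = (-8, 0).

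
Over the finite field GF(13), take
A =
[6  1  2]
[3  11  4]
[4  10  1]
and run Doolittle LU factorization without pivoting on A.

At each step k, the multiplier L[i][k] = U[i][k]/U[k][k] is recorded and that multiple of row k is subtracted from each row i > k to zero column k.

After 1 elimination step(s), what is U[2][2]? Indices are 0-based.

k=0: U[0][0]=6
  eliminate (1,0): mult=7, new row 1: (0, 4, 3); set L[1][0]=7
  eliminate (2,0): mult=5, new row 2: (0, 5, 4); set L[2][0]=5

U[2][2] = 4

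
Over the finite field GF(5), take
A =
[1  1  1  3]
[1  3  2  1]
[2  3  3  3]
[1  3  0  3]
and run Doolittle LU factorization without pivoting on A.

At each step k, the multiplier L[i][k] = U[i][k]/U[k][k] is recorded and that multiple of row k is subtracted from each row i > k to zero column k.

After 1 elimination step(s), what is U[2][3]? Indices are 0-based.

U[2][3] = 2

Step 1: pivot at (0,0) is 1.
  row1 ← row1 − (1)·row0  ⇒  L[1][0]=1, U row1=(0, 2, 1, 3)
  row2 ← row2 − (2)·row0  ⇒  L[2][0]=2, U row2=(0, 1, 1, 2)
  row3 ← row3 − (1)·row0  ⇒  L[3][0]=1, U row3=(0, 2, 4, 0)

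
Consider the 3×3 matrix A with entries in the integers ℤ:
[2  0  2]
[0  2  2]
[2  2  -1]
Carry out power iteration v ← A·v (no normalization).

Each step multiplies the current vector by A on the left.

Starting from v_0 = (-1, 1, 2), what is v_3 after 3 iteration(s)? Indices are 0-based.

v_3 = (36, 52, -2)

v_0 = (-1, 1, 2).
v_1 = A·v_0 = (2, 6, -2).
v_2 = A·v_1 = (0, 8, 18).
v_3 = A·v_2 = (36, 52, -2).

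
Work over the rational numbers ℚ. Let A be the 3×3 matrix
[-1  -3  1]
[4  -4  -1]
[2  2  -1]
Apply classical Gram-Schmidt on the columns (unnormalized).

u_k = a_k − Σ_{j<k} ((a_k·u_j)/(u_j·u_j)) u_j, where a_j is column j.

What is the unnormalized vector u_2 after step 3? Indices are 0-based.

u_2 = (4/33, -1/33, 4/33)

Step 1: u_0 = a_0 = (-1, 4, 2).
Step 2: u_1 = a_1 − (-3/7)·u_0 = (-24/7, -16/7, 20/7).
Step 3: u_2 = a_2 − (-1/3)·u_0 − (-7/44)·u_1 = (4/33, -1/33, 4/33).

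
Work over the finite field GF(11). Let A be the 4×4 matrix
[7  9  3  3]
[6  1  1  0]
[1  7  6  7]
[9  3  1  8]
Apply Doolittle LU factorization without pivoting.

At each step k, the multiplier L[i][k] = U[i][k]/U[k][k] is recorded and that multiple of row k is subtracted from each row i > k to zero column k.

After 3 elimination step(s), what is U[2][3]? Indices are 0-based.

U[2][3] = 10

k=0: U[0][0]=7
  eliminate (1,0): mult=4, new row 1: (0, 9, 0, 10); set L[1][0]=4
  eliminate (2,0): mult=8, new row 2: (0, 1, 4, 5); set L[2][0]=8
  eliminate (3,0): mult=6, new row 3: (0, 4, 5, 1); set L[3][0]=6
k=1: U[1][1]=9
  eliminate (2,1): mult=5, new row 2: (0, 0, 4, 10); set L[2][1]=5
  eliminate (3,1): mult=9, new row 3: (0, 0, 5, 10); set L[3][1]=9
k=2: U[2][2]=4
  eliminate (3,2): mult=4, new row 3: (0, 0, 0, 3); set L[3][2]=4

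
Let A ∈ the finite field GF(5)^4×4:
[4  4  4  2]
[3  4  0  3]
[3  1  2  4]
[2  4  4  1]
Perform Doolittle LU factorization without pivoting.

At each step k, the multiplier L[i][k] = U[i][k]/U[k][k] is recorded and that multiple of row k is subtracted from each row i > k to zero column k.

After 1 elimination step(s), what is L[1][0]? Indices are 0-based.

k=0: U[0][0]=4
  eliminate (1,0): mult=2, new row 1: (0, 1, 2, 4); set L[1][0]=2
  eliminate (2,0): mult=2, new row 2: (0, 3, 4, 0); set L[2][0]=2
  eliminate (3,0): mult=3, new row 3: (0, 2, 2, 0); set L[3][0]=3

L[1][0] = 2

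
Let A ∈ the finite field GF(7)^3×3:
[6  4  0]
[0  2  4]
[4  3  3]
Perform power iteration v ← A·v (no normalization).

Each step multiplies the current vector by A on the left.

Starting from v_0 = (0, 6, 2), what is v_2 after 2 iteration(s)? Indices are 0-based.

v_2 = (0, 3, 4)

v_0 = (0, 6, 2).
v_1 = A·v_0 = (3, 6, 3).
v_2 = A·v_1 = (0, 3, 4).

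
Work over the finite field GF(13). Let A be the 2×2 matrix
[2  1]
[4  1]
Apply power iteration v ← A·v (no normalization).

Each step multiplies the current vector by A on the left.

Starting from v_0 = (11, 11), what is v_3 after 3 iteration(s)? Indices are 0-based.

v_3 = (0, 8)

v_0 = (11, 11).
v_1 = A·v_0 = (7, 3).
v_2 = A·v_1 = (4, 5).
v_3 = A·v_2 = (0, 8).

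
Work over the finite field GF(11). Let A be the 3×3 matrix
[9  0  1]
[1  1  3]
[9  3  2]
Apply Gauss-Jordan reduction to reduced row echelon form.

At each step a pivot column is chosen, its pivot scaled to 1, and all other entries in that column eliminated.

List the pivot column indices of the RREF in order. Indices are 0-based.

step 1: normalize row 0 (÷9) = (1, 0, 5)
  row 1: subtract 1×row0 = (0, 1, 9)
  row 2: subtract 9×row0 = (0, 3, 1)
step 2: normalize row 1 (÷1) = (0, 1, 9)
  row 2: subtract 3×row1 = (0, 0, 7)
step 3: normalize row 2 (÷7) = (0, 0, 1)
  row 0: subtract 5×row2 = (1, 0, 0)
  row 1: subtract 9×row2 = (0, 1, 0)

pivot columns: 0, 1, 2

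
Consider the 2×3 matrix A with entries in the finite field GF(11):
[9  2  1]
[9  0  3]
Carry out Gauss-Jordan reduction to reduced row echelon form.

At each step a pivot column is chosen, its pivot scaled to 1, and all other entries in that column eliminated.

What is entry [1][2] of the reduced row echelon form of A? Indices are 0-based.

step 1: normalize row 0 (÷9) = (1, 10, 5)
  row 1: subtract 9×row0 = (0, 9, 2)
step 2: normalize row 1 (÷9) = (0, 1, 10)
  row 0: subtract 10×row1 = (1, 0, 4)

M[1][2] = 10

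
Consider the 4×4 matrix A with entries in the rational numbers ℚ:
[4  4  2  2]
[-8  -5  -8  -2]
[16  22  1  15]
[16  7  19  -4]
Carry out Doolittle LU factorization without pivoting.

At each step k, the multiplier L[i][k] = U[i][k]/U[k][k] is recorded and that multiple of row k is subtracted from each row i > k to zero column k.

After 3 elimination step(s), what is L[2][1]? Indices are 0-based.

Step 1: pivot at (0,0) is 4.
  row1 ← row1 − (-2)·row0  ⇒  L[1][0]=-2, U row1=(0, 3, -4, 2)
  row2 ← row2 − (4)·row0  ⇒  L[2][0]=4, U row2=(0, 6, -7, 7)
  row3 ← row3 − (4)·row0  ⇒  L[3][0]=4, U row3=(0, -9, 11, -12)
Step 2: pivot at (1,1) is 3.
  row2 ← row2 − (2)·row1  ⇒  L[2][1]=2, U row2=(0, 0, 1, 3)
  row3 ← row3 − (-3)·row1  ⇒  L[3][1]=-3, U row3=(0, 0, -1, -6)
Step 3: pivot at (2,2) is 1.
  row3 ← row3 − (-1)·row2  ⇒  L[3][2]=-1, U row3=(0, 0, 0, -3)

L[2][1] = 2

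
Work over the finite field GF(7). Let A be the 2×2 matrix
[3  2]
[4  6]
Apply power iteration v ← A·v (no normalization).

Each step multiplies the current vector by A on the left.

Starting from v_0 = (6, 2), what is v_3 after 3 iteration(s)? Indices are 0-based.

v_3 = (0, 3)

v_0 = (6, 2).
v_1 = A·v_0 = (1, 1).
v_2 = A·v_1 = (5, 3).
v_3 = A·v_2 = (0, 3).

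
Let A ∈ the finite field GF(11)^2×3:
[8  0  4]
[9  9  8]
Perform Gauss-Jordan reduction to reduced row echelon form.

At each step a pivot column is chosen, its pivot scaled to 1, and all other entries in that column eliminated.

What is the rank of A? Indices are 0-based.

rank = 2

pivot(0,0)=8: scale R0 → (1, 0, 6)
  clear (1,0): R1 −= (9)R0 → (0, 9, 9)
pivot(1,1)=9: scale R1 → (0, 1, 1)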